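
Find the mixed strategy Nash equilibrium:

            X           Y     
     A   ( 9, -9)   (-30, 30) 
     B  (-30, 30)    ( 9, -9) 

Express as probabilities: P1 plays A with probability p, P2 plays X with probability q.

p = 0.5, q = 0.5

Work:
Find probabilities that make opponent indifferent:
P2 chooses q to make P1 indifferent between A and B
P1 chooses p to make P2 indifferent between X and Y
Mixed NE: P1 plays (A: 0.5, B: 0.5), P2 plays (X: 0.5, Y: 0.5)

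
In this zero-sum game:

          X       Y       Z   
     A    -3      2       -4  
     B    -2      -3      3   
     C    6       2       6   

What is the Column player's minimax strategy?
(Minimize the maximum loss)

Column should play Y, value = 2

Work:
Column player minimizes Row's maximum payoff:
Column X: max payoff to Row = 6
Column Y: max payoff to Row = 2
Column Z: max payoff to Row = 6
Minimum is 2, achieved by column Y.
Minimax strategy: Y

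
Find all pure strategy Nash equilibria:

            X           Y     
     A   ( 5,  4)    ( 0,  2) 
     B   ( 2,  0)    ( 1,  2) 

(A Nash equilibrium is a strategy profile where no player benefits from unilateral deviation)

Nash equilibrium: (A, X), (B, Y)

Work:
Best responses:
  P1 vs X: payoffs [5, 2] → best response A (payoff 5)
  P1 vs Y: payoffs [0, 1] → best response B (payoff 1)
  P2 vs A: payoffs [4, 2] → best response X (payoff 4)
  P2 vs B: payoffs [0, 2] → best response Y (payoff 2)
Mutual best responses: (A,X), (B,Y) → Nash equilibria.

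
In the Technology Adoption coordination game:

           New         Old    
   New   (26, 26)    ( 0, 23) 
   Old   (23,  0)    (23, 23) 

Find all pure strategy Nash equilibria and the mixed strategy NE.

Pure NE: (New, New) and (Old, Old); Mixed NE: p = 0.8846, q = 0.8846

Work:
Check pure NE:
(New, New): (26, 26) - no unilateral deviation beneficial
(Old, Old): (23, 23) - no unilateral deviation beneficial
Mixed NE: P1 plays New with p = 0.8846, P2 plays New with q = 0.8846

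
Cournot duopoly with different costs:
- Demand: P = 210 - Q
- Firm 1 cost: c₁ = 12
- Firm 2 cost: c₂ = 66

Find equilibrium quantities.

q₁* = 84.0, q₂* = 30.0

Work:
Reaction: q₁ = (210 - 12 - q₂)/2
Reaction: q₂ = (210 - 66 - q₁)/2
Solve simultaneously:
q₁* = (210 - 2×12 + 66)/3 = 84.0
q₂* = (210 - 2×66 + 12)/3 = 30.0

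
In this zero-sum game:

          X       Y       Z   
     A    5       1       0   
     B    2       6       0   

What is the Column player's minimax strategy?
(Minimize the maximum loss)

Column should play Z, value = 0

Work:
Column player minimizes Row's maximum payoff:
Column X: max payoff to Row = 5
Column Y: max payoff to Row = 6
Column Z: max payoff to Row = 0
Minimum is 0, achieved by column Z.
Minimax strategy: Z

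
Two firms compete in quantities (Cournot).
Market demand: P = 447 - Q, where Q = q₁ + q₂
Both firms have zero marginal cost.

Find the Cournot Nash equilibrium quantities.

q₁* = q₂* = 149.0; P* = 149.0

Work:
Profit: π_i = P·q_i = (a - q_i - q_j)·q_i
FOC: ∂π_i/∂q_i = a - 2q_i - q_j = 0
Reaction function: q_i = (447 - q_j)/2
Symmetry: q* = 447/3 = 149.0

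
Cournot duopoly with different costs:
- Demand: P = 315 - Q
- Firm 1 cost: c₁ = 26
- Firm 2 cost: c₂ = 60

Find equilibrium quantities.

q₁* = 107.67, q₂* = 73.67

Work:
Reaction: q₁ = (315 - 26 - q₂)/2
Reaction: q₂ = (315 - 60 - q₁)/2
Solve simultaneously:
q₁* = (315 - 2×26 + 60)/3 = 107.67
q₂* = (315 - 2×60 + 26)/3 = 73.67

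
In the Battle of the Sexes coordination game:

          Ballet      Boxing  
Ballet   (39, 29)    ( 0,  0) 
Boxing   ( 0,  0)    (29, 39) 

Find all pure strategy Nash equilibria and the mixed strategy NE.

Pure NE: (Ballet, Ballet) and (Boxing, Boxing); Mixed NE: p = 0.5735, q = 0.4265

Work:
Check pure NE:
(Ballet, Ballet): (39, 29) - no unilateral deviation beneficial
(Boxing, Boxing): (29, 39) - no unilateral deviation beneficial
Mixed NE: P1 plays Ballet with p = 0.5735, P2 plays Ballet with q = 0.4265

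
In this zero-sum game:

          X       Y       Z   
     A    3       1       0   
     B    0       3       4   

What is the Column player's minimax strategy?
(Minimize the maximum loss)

Column should play X or Y (all achieve the minimum), value = 3

Work:
Column player minimizes Row's maximum payoff:
Column X: max payoff to Row = 3
Column Y: max payoff to Row = 3
Column Z: max payoff to Row = 4
Minimum is 3, achieved by columns X, Y (tied).
Each of X or Y is a minimax strategy.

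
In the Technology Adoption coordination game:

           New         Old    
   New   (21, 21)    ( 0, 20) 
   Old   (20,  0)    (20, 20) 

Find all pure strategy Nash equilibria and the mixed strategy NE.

Pure NE: (New, New) and (Old, Old); Mixed NE: p = 0.9524, q = 0.9524

Work:
Check pure NE:
(New, New): (21, 21) - no unilateral deviation beneficial
(Old, Old): (20, 20) - no unilateral deviation beneficial
Mixed NE: P1 plays New with p = 0.9524, P2 plays New with q = 0.9524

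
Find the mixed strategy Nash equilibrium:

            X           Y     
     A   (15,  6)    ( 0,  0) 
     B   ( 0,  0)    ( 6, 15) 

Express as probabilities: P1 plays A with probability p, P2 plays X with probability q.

p = 0.7143, q = 0.2857

Work:
Find probabilities that make opponent indifferent:
P2 chooses q to make P1 indifferent between A and B
P1 chooses p to make P2 indifferent between X and Y
Mixed NE: P1 plays (A: 0.7143, B: 0.2857), P2 plays (X: 0.2857, Y: 0.7143)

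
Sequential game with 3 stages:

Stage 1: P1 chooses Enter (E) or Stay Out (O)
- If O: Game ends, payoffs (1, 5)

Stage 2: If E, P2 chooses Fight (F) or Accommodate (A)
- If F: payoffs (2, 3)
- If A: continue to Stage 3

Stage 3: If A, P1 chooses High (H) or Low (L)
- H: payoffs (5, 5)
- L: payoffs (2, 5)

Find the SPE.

SPE: (E, A, H); Outcome (5, 5)

Work:
Stage 3: P1 chooses H (5 vs 2)
Stage 2: P2: F->3, A->5 (anticipating H). Choose A
Stage 1: P1: O->1, E->5 (anticipating A, H). Choose E
SPE path: E -> A -> H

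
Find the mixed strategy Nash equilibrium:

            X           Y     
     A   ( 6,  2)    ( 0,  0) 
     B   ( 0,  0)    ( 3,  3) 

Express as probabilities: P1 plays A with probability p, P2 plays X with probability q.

p = 0.6, q = 0.3333

Work:
Find probabilities that make opponent indifferent:
P2 chooses q to make P1 indifferent between A and B
P1 chooses p to make P2 indifferent between X and Y
Mixed NE: P1 plays (A: 0.6, B: 0.4), P2 plays (X: 0.3333, Y: 0.6667)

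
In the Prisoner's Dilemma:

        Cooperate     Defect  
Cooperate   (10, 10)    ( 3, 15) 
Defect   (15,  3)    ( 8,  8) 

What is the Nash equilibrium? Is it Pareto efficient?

(Defect, Defect) is NE; not Pareto efficient

Work:
Defect dominates Cooperate for both players:
If P2 cooperates: Defect (15) > Cooperate (10)
If P2 defects: Defect (8) > Cooperate (3)
NE: (Defect, Defect) with payoff (8, 8)
But (Cooperate, Cooperate) = (10, 10) Pareto dominates (8, 8)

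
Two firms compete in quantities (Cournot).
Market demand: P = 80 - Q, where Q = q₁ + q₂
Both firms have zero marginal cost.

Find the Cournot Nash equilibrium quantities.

q₁* = q₂* = 26.67; P* = 26.67

Work:
Profit: π_i = P·q_i = (a - q_i - q_j)·q_i
FOC: ∂π_i/∂q_i = a - 2q_i - q_j = 0
Reaction function: q_i = (80 - q_j)/2
Symmetry: q* = 80/3 = 26.67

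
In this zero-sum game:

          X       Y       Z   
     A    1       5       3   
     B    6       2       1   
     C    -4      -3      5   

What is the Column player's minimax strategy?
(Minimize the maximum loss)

Column should play Y or Z (all achieve the minimum), value = 5

Work:
Column player minimizes Row's maximum payoff:
Column X: max payoff to Row = 6
Column Y: max payoff to Row = 5
Column Z: max payoff to Row = 5
Minimum is 5, achieved by columns Y, Z (tied).
Each of Y or Z is a minimax strategy.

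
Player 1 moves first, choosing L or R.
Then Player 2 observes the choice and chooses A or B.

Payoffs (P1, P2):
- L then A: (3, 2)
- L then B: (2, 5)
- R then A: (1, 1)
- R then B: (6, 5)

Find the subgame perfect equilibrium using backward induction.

P1 plays R, P2 plays B after L and B after R; Payoff (6, 5)

Work:
Backward induction:
After L: P2 chooses B → P1 gets 2
After R: P2 chooses B → P1 gets 6
P1 chooses R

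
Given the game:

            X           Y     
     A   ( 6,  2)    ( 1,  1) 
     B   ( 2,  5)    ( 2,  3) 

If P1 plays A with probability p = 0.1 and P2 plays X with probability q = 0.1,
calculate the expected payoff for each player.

E[P1] = 1.95, E[P2] = 2.99

Work:
E[P1] = p·q·π₁(A,X) + p·(1-q)·π₁(A,Y) + (1-p)·q·π₁(B,X) + (1-p)·(1-q)·π₁(B,Y)
= 0.1·0.1·6 + 0.1·0.9·1 + 0.9·0.1·2 + 0.9·0.9·2
= 1.95

E[P2] = 2.99 (similar calculation)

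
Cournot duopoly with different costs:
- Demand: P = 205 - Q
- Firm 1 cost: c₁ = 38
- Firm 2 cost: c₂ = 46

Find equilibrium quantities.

q₁* = 58.33, q₂* = 50.33

Work:
Reaction: q₁ = (205 - 38 - q₂)/2
Reaction: q₂ = (205 - 46 - q₁)/2
Solve simultaneously:
q₁* = (205 - 2×38 + 46)/3 = 58.33
q₂* = (205 - 2×46 + 38)/3 = 50.33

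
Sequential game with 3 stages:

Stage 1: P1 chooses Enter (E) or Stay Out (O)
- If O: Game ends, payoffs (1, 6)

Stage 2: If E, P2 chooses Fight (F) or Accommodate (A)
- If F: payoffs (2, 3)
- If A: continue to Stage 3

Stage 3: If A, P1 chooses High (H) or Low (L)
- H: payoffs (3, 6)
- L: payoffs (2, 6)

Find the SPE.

SPE: (E, A, H); Outcome (3, 6)

Work:
Stage 3: P1 chooses H (3 vs 2)
Stage 2: P2: F->3, A->6 (anticipating H). Choose A
Stage 1: P1: O->1, E->3 (anticipating A, H). Choose E
SPE path: E -> A -> H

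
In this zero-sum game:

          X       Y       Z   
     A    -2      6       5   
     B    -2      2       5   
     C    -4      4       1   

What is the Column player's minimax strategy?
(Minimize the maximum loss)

Column should play X, value = -2

Work:
Column player minimizes Row's maximum payoff:
Column X: max payoff to Row = -2
Column Y: max payoff to Row = 6
Column Z: max payoff to Row = 5
Minimum is -2, achieved by column X.
Minimax strategy: X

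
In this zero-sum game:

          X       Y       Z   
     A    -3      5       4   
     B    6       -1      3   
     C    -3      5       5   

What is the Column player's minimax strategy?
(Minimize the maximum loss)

Column should play Y or Z (all achieve the minimum), value = 5

Work:
Column player minimizes Row's maximum payoff:
Column X: max payoff to Row = 6
Column Y: max payoff to Row = 5
Column Z: max payoff to Row = 5
Minimum is 5, achieved by columns Y, Z (tied).
Each of Y or Z is a minimax strategy.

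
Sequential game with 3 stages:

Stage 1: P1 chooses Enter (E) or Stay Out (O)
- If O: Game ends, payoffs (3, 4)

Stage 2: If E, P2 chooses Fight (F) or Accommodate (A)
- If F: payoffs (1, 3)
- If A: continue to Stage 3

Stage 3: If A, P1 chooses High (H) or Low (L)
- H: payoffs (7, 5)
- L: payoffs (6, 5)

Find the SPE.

SPE: (E, A, H); Outcome (7, 5)

Work:
Stage 3: P1 chooses H (7 vs 6)
Stage 2: P2: F->3, A->5 (anticipating H). Choose A
Stage 1: P1: O->3, E->7 (anticipating A, H). Choose E
SPE path: E -> A -> H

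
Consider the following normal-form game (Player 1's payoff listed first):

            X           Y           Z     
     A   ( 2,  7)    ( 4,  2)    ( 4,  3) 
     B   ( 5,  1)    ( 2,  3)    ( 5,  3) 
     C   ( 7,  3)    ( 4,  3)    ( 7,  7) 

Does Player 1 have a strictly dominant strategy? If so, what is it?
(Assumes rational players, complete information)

No strictly dominant strategy exists for Player 1

Work:
A strategy strictly dominates another if it gives a strictly higher payoff against every opponent action. Compare each pair of P1's strategies column-by-column:
  A vs B: [2 vs 5, 4 vs 2, 4 vs 5] → A does not strictly dominate B (column X: 2 ≤ 5)
  A vs C: [2 vs 7, 4 vs 4, 4 vs 7] → A does not strictly dominate C (column X: 2 ≤ 7)
  B vs A: [5 vs 2, 2 vs 4, 5 vs 4] → B does not strictly dominate A (column Y: 2 ≤ 4)
  B vs C: [5 vs 7, 2 vs 4, 5 vs 7] → B does not strictly dominate C (column X: 5 ≤ 7)
  C vs A: [7 vs 2, 4 vs 4, 7 vs 4] → C does not strictly dominate A (column Y: 4 ≤ 4)
  C vs B: [7 vs 5, 4 vs 2, 7 vs 5] → C strictly dominates B
No single strategy strictly dominates all others → no strictly dominant strategy.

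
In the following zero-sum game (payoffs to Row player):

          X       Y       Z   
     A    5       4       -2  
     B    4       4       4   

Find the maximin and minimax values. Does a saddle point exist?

Maximin = 4, Minimax = 4, Saddle: True

Work:
Row minimums: [-2, 4] → maximin = 4
Column maximums: [5, 4, 4] → minimax = 4
Saddle point exists! Game value = 4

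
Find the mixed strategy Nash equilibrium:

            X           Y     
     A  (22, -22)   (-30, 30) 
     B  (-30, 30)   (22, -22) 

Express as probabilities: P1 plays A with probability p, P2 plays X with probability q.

p = 0.5, q = 0.5

Work:
Find probabilities that make opponent indifferent:
P2 chooses q to make P1 indifferent between A and B
P1 chooses p to make P2 indifferent between X and Y
Mixed NE: P1 plays (A: 0.5, B: 0.5), P2 plays (X: 0.5, Y: 0.5)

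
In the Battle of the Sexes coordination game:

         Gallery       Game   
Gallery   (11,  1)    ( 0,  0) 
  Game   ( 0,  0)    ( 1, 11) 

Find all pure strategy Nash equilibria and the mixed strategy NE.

Pure NE: (Gallery, Gallery) and (Game, Game); Mixed NE: p = 0.9167, q = 0.0833

Work:
Check pure NE:
(Gallery, Gallery): (11, 1) - no unilateral deviation beneficial
(Game, Game): (1, 11) - no unilateral deviation beneficial
Mixed NE: P1 plays Gallery with p = 0.9167, P2 plays Gallery with q = 0.0833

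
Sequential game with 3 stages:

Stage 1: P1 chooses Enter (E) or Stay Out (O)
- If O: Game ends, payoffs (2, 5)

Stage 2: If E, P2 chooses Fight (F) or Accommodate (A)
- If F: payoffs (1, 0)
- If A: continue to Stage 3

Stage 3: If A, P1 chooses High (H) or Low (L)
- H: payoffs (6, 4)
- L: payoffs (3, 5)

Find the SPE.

SPE: (E, A, H); Outcome (6, 4)

Work:
Stage 3: P1 chooses H (6 vs 3)
Stage 2: P2: F->0, A->4 (anticipating H). Choose A
Stage 1: P1: O->2, E->6 (anticipating A, H). Choose E
SPE path: E -> A -> H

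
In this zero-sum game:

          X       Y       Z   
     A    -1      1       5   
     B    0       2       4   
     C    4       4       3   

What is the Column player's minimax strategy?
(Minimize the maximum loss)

Column should play X or Y (all achieve the minimum), value = 4

Work:
Column player minimizes Row's maximum payoff:
Column X: max payoff to Row = 4
Column Y: max payoff to Row = 4
Column Z: max payoff to Row = 5
Minimum is 4, achieved by columns X, Y (tied).
Each of X or Y is a minimax strategy.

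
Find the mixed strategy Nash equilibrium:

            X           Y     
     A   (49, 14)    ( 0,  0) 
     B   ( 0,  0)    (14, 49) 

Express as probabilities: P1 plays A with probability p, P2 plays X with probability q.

p = 0.7778, q = 0.2222

Work:
Find probabilities that make opponent indifferent:
P2 chooses q to make P1 indifferent between A and B
P1 chooses p to make P2 indifferent between X and Y
Mixed NE: P1 plays (A: 0.7778, B: 0.2222), P2 plays (X: 0.2222, Y: 0.7778)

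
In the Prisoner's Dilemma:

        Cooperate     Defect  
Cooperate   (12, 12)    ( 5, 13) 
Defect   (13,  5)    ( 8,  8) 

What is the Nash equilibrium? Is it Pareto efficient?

(Defect, Defect) is NE; not Pareto efficient

Work:
Defect dominates Cooperate for both players:
If P2 cooperates: Defect (13) > Cooperate (12)
If P2 defects: Defect (8) > Cooperate (5)
NE: (Defect, Defect) with payoff (8, 8)
But (Cooperate, Cooperate) = (12, 12) Pareto dominates (8, 8)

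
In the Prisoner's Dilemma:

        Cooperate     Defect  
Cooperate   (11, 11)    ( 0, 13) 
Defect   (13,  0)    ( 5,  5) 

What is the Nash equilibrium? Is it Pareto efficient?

(Defect, Defect) is NE; not Pareto efficient

Work:
Defect dominates Cooperate for both players:
If P2 cooperates: Defect (13) > Cooperate (11)
If P2 defects: Defect (5) > Cooperate (0)
NE: (Defect, Defect) with payoff (5, 5)
But (Cooperate, Cooperate) = (11, 11) Pareto dominates (5, 5)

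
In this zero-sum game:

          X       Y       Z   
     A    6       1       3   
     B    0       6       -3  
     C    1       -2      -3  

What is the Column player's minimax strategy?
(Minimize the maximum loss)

Column should play Z, value = 3

Work:
Column player minimizes Row's maximum payoff:
Column X: max payoff to Row = 6
Column Y: max payoff to Row = 6
Column Z: max payoff to Row = 3
Minimum is 3, achieved by column Z.
Minimax strategy: Z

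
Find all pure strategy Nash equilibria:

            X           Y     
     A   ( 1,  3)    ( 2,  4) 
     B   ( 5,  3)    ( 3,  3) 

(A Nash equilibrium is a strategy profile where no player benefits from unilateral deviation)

Nash equilibrium: (B, X), (B, Y)

Work:
Best responses:
  P1 vs X: payoffs [1, 5] → best response B (payoff 5)
  P1 vs Y: payoffs [2, 3] → best response B (payoff 3)
  P2 vs A: payoffs [3, 4] → best response Y (payoff 4)
  P2 vs B: payoffs [3, 3] → best response X/Y (payoff 3)
Mutual best responses: (B,X), (B,Y) → Nash equilibria.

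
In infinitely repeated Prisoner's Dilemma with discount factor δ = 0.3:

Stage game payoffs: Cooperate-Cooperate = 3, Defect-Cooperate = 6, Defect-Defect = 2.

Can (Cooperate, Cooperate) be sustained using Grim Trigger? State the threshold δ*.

δ* = 0.75; since δ = 0.3 < 0.75, cooperation cannot be sustained

Work:
For Grim Trigger:
Cooperate forever: 3/(1-δ)
Defect then punished: 6 + 2·δ/(1-δ)
Need: 3/(1-δ) ≥ 6 + 2·δ/(1-δ)
Solving: δ ≥ (T-R)/(T-P) = (6-3)/(6-2) = 0.75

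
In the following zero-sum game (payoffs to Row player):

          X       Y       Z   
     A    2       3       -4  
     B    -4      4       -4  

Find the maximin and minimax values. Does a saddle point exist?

Maximin = -4, Minimax = -4, Saddle: True

Work:
Row minimums: [-4, -4] → maximin = -4
Column maximums: [2, 4, -4] → minimax = -4
Saddle point exists! Game value = -4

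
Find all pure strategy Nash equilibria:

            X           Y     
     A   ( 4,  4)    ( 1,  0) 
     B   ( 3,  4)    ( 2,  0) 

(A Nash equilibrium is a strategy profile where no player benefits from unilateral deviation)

Nash equilibrium: (A, X)

Work:
Best responses:
  P1 vs X: payoffs [4, 3] → best response A (payoff 4)
  P1 vs Y: payoffs [1, 2] → best response B (payoff 2)
  P2 vs A: payoffs [4, 0] → best response X (payoff 4)
  P2 vs B: payoffs [4, 0] → best response X (payoff 4)
Mutual best responses: (A,X) → Nash equilibria.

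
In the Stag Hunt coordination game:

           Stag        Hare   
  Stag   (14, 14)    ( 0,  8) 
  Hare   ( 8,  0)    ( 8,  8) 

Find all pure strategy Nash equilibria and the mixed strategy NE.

Pure NE: (Stag, Stag) and (Hare, Hare); Mixed NE: p = 0.5714, q = 0.5714

Work:
Check pure NE:
(Stag, Stag): (14, 14) - no unilateral deviation beneficial
(Hare, Hare): (8, 8) - no unilateral deviation beneficial
Mixed NE: P1 plays Stag with p = 0.5714, P2 plays Stag with q = 0.5714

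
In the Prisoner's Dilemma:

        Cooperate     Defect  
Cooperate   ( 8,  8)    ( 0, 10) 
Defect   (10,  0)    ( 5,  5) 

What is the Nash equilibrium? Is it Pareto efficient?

(Defect, Defect) is NE; not Pareto efficient

Work:
Defect dominates Cooperate for both players:
If P2 cooperates: Defect (10) > Cooperate (8)
If P2 defects: Defect (5) > Cooperate (0)
NE: (Defect, Defect) with payoff (5, 5)
But (Cooperate, Cooperate) = (8, 8) Pareto dominates (5, 5)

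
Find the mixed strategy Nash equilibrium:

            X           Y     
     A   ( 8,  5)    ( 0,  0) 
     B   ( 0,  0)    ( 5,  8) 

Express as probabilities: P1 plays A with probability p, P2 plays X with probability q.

p = 0.6154, q = 0.3846

Work:
Find probabilities that make opponent indifferent:
P2 chooses q to make P1 indifferent between A and B
P1 chooses p to make P2 indifferent between X and Y
Mixed NE: P1 plays (A: 0.6154, B: 0.3846), P2 plays (X: 0.3846, Y: 0.6154)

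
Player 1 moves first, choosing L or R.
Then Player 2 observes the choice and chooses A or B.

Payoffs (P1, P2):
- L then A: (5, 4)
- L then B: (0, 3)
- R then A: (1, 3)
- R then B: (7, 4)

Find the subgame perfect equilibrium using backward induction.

P1 plays R, P2 plays A after L and B after R; Payoff (7, 4)

Work:
Backward induction:
After L: P2 chooses A → P1 gets 5
After R: P2 chooses B → P1 gets 7
P1 chooses R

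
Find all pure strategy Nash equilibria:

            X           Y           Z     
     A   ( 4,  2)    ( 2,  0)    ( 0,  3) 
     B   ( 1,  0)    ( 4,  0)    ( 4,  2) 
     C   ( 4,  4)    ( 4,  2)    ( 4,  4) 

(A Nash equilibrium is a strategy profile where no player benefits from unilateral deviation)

Nash equilibrium: (B, Z), (C, X), (C, Z)

Work:
Best responses:
  P1 vs X: payoffs [4, 1, 4] → best response A/C (payoff 4)
  P1 vs Y: payoffs [2, 4, 4] → best response B/C (payoff 4)
  P1 vs Z: payoffs [0, 4, 4] → best response B/C (payoff 4)
  P2 vs A: payoffs [2, 0, 3] → best response Z (payoff 3)
  P2 vs B: payoffs [0, 0, 2] → best response Z (payoff 2)
  P2 vs C: payoffs [4, 2, 4] → best response X/Z (payoff 4)
Mutual best responses: (B,Z), (C,X), (C,Z) → Nash equilibria.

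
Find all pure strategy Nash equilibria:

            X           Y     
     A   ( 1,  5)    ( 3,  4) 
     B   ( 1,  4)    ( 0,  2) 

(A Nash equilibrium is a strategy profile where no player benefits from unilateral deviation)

Nash equilibrium: (A, X), (B, X)

Work:
Best responses:
  P1 vs X: payoffs [1, 1] → best response A/B (payoff 1)
  P1 vs Y: payoffs [3, 0] → best response A (payoff 3)
  P2 vs A: payoffs [5, 4] → best response X (payoff 5)
  P2 vs B: payoffs [4, 2] → best response X (payoff 4)
Mutual best responses: (A,X), (B,X) → Nash equilibria.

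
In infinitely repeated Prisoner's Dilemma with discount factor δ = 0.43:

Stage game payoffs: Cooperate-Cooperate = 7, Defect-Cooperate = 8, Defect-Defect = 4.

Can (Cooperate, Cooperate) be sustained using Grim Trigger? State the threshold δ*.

δ* = 0.25; since δ = 0.43 ≥ 0.25, cooperation can be sustained

Work:
For Grim Trigger:
Cooperate forever: 7/(1-δ)
Defect then punished: 8 + 4·δ/(1-δ)
Need: 7/(1-δ) ≥ 8 + 4·δ/(1-δ)
Solving: δ ≥ (T-R)/(T-P) = (8-7)/(8-4) = 0.25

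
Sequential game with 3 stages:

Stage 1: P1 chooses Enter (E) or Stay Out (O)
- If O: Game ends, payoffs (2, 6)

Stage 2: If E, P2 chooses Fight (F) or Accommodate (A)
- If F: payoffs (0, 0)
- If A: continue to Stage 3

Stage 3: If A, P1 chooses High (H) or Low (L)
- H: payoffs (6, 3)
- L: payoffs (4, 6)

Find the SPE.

SPE: (E, A, H); Outcome (6, 3)

Work:
Stage 3: P1 chooses H (6 vs 4)
Stage 2: P2: F->0, A->3 (anticipating H). Choose A
Stage 1: P1: O->2, E->6 (anticipating A, H). Choose E
SPE path: E -> A -> H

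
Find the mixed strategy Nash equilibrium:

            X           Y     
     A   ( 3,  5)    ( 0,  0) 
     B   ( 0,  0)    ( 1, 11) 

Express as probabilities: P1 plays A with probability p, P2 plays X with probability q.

p = 0.6875, q = 0.25

Work:
Find probabilities that make opponent indifferent:
P2 chooses q to make P1 indifferent between A and B
P1 chooses p to make P2 indifferent between X and Y
Mixed NE: P1 plays (A: 0.6875, B: 0.3125), P2 plays (X: 0.25, Y: 0.75)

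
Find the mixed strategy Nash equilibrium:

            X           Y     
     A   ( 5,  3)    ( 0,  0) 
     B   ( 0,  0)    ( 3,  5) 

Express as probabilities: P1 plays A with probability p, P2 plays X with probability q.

p = 0.625, q = 0.375

Work:
Find probabilities that make opponent indifferent:
P2 chooses q to make P1 indifferent between A and B
P1 chooses p to make P2 indifferent between X and Y
Mixed NE: P1 plays (A: 0.625, B: 0.375), P2 plays (X: 0.375, Y: 0.625)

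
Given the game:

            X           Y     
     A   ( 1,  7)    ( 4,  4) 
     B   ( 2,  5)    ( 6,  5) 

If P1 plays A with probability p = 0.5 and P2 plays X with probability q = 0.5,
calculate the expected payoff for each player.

E[P1] = 3.25, E[P2] = 5.25

Work:
E[P1] = p·q·π₁(A,X) + p·(1-q)·π₁(A,Y) + (1-p)·q·π₁(B,X) + (1-p)·(1-q)·π₁(B,Y)
= 0.5·0.5·1 + 0.5·0.5·4 + 0.5·0.5·2 + 0.5·0.5·6
= 3.25

E[P2] = 5.25 (similar calculation)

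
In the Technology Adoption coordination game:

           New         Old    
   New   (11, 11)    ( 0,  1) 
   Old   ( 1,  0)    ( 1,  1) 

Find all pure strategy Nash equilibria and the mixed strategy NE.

Pure NE: (New, New) and (Old, Old); Mixed NE: p = 0.0909, q = 0.0909

Work:
Check pure NE:
(New, New): (11, 11) - no unilateral deviation beneficial
(Old, Old): (1, 1) - no unilateral deviation beneficial
Mixed NE: P1 plays New with p = 0.0909, P2 plays New with q = 0.0909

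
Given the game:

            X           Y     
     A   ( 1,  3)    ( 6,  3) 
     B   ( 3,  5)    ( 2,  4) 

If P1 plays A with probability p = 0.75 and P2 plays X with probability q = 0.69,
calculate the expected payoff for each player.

E[P1] = 2.585, E[P2] = 3.4225

Work:
E[P1] = p·q·π₁(A,X) + p·(1-q)·π₁(A,Y) + (1-p)·q·π₁(B,X) + (1-p)·(1-q)·π₁(B,Y)
= 0.75·0.69·1 + 0.75·0.31·6 + 0.25·0.69·3 + 0.25·0.31·2
= 2.585

E[P2] = 3.4225 (similar calculation)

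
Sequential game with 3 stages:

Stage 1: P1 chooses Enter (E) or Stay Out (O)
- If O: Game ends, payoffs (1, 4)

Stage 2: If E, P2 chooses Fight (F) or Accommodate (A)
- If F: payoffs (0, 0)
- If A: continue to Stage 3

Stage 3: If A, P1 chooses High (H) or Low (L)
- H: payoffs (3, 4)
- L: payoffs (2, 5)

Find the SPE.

SPE: (E, A, H); Outcome (3, 4)

Work:
Stage 3: P1 chooses H (3 vs 2)
Stage 2: P2: F->0, A->4 (anticipating H). Choose A
Stage 1: P1: O->1, E->3 (anticipating A, H). Choose E
SPE path: E -> A -> H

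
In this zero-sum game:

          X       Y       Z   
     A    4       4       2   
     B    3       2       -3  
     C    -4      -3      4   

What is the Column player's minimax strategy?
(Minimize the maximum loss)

Column should play X or Y or Z (all achieve the minimum), value = 4

Work:
Column player minimizes Row's maximum payoff:
Column X: max payoff to Row = 4
Column Y: max payoff to Row = 4
Column Z: max payoff to Row = 4
Minimum is 4, achieved by columns X, Y, Z (tied).
Each of X or Y or Z is a minimax strategy.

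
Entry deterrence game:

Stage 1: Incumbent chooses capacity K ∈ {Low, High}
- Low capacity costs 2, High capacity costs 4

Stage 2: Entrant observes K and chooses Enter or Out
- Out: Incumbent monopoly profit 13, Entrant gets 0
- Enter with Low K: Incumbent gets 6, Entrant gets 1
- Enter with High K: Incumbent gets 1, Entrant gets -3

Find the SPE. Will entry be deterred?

SPE: (High, Enter|Low, Out|High); Entry deterred. Incumbent net profit = 9

Work:
After Low K: Entrant enters (1 > 0)
After High K: Entrant stays out (-3 < 0)
Incumbent: Low → 6−2=4, High → 13−4=9
Incumbent chooses High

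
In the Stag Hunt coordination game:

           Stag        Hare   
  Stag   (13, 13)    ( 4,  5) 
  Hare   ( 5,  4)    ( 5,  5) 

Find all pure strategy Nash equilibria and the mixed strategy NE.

Pure NE: (Stag, Stag) and (Hare, Hare); Mixed NE: p = 0.1111, q = 0.1111

Work:
Check pure NE:
(Stag, Stag): (13, 13) - no unilateral deviation beneficial
(Hare, Hare): (5, 5) - no unilateral deviation beneficial
Mixed NE: P1 plays Stag with p = 0.1111, P2 plays Stag with q = 0.1111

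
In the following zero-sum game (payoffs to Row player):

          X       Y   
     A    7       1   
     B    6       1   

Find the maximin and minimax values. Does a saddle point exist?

Maximin = 1, Minimax = 1, Saddle: True

Work:
Row minimums: [1, 1] → maximin = 1
Column maximums: [7, 1] → minimax = 1
Saddle point exists! Game value = 1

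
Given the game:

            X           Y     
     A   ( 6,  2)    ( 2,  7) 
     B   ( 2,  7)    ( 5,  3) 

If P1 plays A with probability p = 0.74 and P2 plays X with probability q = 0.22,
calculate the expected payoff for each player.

E[P1] = 3.2596, E[P2] = 5.3748

Work:
E[P1] = p·q·π₁(A,X) + p·(1-q)·π₁(A,Y) + (1-p)·q·π₁(B,X) + (1-p)·(1-q)·π₁(B,Y)
= 0.74·0.22·6 + 0.74·0.78·2 + 0.26·0.22·2 + 0.26·0.78·5
= 3.2596

E[P2] = 5.3748 (similar calculation)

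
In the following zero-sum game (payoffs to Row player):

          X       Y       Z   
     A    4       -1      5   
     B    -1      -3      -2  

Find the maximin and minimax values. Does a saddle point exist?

Maximin = -1, Minimax = -1, Saddle: True

Work:
Row minimums: [-1, -3] → maximin = -1
Column maximums: [4, -1, 5] → minimax = -1
Saddle point exists! Game value = -1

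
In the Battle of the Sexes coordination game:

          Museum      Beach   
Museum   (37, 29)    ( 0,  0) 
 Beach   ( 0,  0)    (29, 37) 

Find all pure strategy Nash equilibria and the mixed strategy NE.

Pure NE: (Museum, Museum) and (Beach, Beach); Mixed NE: p = 0.5606, q = 0.4394

Work:
Check pure NE:
(Museum, Museum): (37, 29) - no unilateral deviation beneficial
(Beach, Beach): (29, 37) - no unilateral deviation beneficial
Mixed NE: P1 plays Museum with p = 0.5606, P2 plays Museum with q = 0.4394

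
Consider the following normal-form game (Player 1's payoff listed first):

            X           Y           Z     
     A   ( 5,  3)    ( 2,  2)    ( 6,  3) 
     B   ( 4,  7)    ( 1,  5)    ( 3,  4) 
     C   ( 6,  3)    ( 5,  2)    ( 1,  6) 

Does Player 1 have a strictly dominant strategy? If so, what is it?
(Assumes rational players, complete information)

No strictly dominant strategy exists for Player 1

Work:
A strategy strictly dominates another if it gives a strictly higher payoff against every opponent action. Compare each pair of P1's strategies column-by-column:
  A vs B: [5 vs 4, 2 vs 1, 6 vs 3] → A strictly dominates B
  A vs C: [5 vs 6, 2 vs 5, 6 vs 1] → A does not strictly dominate C (column X: 5 ≤ 6)
  B vs A: [4 vs 5, 1 vs 2, 3 vs 6] → B does not strictly dominate A (column X: 4 ≤ 5)
  B vs C: [4 vs 6, 1 vs 5, 3 vs 1] → B does not strictly dominate C (column X: 4 ≤ 6)
  C vs A: [6 vs 5, 5 vs 2, 1 vs 6] → C does not strictly dominate A (column Z: 1 ≤ 6)
  C vs B: [6 vs 4, 5 vs 1, 1 vs 3] → C does not strictly dominate B (column Z: 1 ≤ 3)
No single strategy strictly dominates all others → no strictly dominant strategy.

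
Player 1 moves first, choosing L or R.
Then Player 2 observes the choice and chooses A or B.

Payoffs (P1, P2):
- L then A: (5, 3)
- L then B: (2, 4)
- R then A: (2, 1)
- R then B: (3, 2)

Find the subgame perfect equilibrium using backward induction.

P1 plays R, P2 plays B after L and B after R; Payoff (3, 2)

Work:
Backward induction:
After L: P2 chooses B → P1 gets 2
After R: P2 chooses B → P1 gets 3
P1 chooses R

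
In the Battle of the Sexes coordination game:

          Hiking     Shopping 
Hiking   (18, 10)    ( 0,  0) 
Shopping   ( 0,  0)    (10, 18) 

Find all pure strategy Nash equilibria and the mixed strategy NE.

Pure NE: (Hiking, Hiking) and (Shopping, Shopping); Mixed NE: p = 0.6429, q = 0.3571

Work:
Check pure NE:
(Hiking, Hiking): (18, 10) - no unilateral deviation beneficial
(Shopping, Shopping): (10, 18) - no unilateral deviation beneficial
Mixed NE: P1 plays Hiking with p = 0.6429, P2 plays Hiking with q = 0.3571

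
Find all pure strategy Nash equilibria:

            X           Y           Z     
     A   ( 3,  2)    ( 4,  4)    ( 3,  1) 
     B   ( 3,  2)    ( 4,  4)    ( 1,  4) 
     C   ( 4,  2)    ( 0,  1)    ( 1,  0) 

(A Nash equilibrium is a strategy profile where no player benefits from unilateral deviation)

Nash equilibrium: (A, Y), (B, Y), (C, X)

Work:
Best responses:
  P1 vs X: payoffs [3, 3, 4] → best response C (payoff 4)
  P1 vs Y: payoffs [4, 4, 0] → best response A/B (payoff 4)
  P1 vs Z: payoffs [3, 1, 1] → best response A (payoff 3)
  P2 vs A: payoffs [2, 4, 1] → best response Y (payoff 4)
  P2 vs B: payoffs [2, 4, 4] → best response Y/Z (payoff 4)
  P2 vs C: payoffs [2, 1, 0] → best response X (payoff 2)
Mutual best responses: (A,Y), (B,Y), (C,X) → Nash equilibria.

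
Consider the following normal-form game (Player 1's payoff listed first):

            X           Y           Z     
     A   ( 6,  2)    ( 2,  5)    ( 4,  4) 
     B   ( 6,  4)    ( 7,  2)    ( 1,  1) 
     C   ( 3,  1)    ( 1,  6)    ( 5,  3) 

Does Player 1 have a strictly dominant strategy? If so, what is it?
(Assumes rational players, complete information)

No strictly dominant strategy exists for Player 1

Work:
A strategy strictly dominates another if it gives a strictly higher payoff against every opponent action. Compare each pair of P1's strategies column-by-column:
  A vs B: [6 vs 6, 2 vs 7, 4 vs 1] → A does not strictly dominate B (column X: 6 ≤ 6)
  A vs C: [6 vs 3, 2 vs 1, 4 vs 5] → A does not strictly dominate C (column Z: 4 ≤ 5)
  B vs A: [6 vs 6, 7 vs 2, 1 vs 4] → B does not strictly dominate A (column X: 6 ≤ 6)
  B vs C: [6 vs 3, 7 vs 1, 1 vs 5] → B does not strictly dominate C (column Z: 1 ≤ 5)
  C vs A: [3 vs 6, 1 vs 2, 5 vs 4] → C does not strictly dominate A (column X: 3 ≤ 6)
  C vs B: [3 vs 6, 1 vs 7, 5 vs 1] → C does not strictly dominate B (column X: 3 ≤ 6)
No single strategy strictly dominates all others → no strictly dominant strategy.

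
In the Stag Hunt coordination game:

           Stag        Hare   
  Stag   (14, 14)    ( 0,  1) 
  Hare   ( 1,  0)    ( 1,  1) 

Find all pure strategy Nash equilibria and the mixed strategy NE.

Pure NE: (Stag, Stag) and (Hare, Hare); Mixed NE: p = 0.0714, q = 0.0714

Work:
Check pure NE:
(Stag, Stag): (14, 14) - no unilateral deviation beneficial
(Hare, Hare): (1, 1) - no unilateral deviation beneficial
Mixed NE: P1 plays Stag with p = 0.0714, P2 plays Stag with q = 0.0714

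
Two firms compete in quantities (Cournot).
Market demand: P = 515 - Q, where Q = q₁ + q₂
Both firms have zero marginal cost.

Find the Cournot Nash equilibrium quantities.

q₁* = q₂* = 171.67; P* = 171.67

Work:
Profit: π_i = P·q_i = (a - q_i - q_j)·q_i
FOC: ∂π_i/∂q_i = a - 2q_i - q_j = 0
Reaction function: q_i = (515 - q_j)/2
Symmetry: q* = 515/3 = 171.67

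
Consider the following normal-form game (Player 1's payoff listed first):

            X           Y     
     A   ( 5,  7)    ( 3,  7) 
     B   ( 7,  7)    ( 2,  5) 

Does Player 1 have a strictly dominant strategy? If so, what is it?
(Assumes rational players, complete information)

No strictly dominant strategy exists for Player 1

Work:
A strategy strictly dominates another if it gives a strictly higher payoff against every opponent action. Compare each pair of P1's strategies column-by-column:
  A vs B: [5 vs 7, 3 vs 2] → A does not strictly dominate B (column X: 5 ≤ 7)
  B vs A: [7 vs 5, 2 vs 3] → B does not strictly dominate A (column Y: 2 ≤ 3)
No single strategy strictly dominates all others → no strictly dominant strategy.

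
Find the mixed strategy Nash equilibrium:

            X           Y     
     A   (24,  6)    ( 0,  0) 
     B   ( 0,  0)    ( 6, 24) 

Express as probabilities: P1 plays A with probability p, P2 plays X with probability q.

p = 0.8, q = 0.2

Work:
Find probabilities that make opponent indifferent:
P2 chooses q to make P1 indifferent between A and B
P1 chooses p to make P2 indifferent between X and Y
Mixed NE: P1 plays (A: 0.8, B: 0.2), P2 plays (X: 0.2, Y: 0.8)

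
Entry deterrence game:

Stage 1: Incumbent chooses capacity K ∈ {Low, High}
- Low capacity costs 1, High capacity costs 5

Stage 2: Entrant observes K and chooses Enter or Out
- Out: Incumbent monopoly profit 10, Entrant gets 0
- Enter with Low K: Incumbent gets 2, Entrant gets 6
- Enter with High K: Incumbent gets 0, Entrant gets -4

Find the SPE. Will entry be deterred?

SPE: (High, Enter|Low, Out|High); Entry deterred. Incumbent net profit = 5

Work:
After Low K: Entrant enters (6 > 0)
After High K: Entrant stays out (-4 < 0)
Incumbent: Low → 2−1=1, High → 10−5=5
Incumbent chooses High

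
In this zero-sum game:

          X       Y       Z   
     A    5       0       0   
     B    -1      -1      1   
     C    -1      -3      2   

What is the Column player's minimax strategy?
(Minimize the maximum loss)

Column should play Y, value = 0

Work:
Column player minimizes Row's maximum payoff:
Column X: max payoff to Row = 5
Column Y: max payoff to Row = 0
Column Z: max payoff to Row = 2
Minimum is 0, achieved by column Y.
Minimax strategy: Y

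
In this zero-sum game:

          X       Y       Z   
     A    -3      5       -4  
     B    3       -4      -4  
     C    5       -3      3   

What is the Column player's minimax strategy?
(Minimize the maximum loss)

Column should play Z, value = 3

Work:
Column player minimizes Row's maximum payoff:
Column X: max payoff to Row = 5
Column Y: max payoff to Row = 5
Column Z: max payoff to Row = 3
Minimum is 3, achieved by column Z.
Minimax strategy: Z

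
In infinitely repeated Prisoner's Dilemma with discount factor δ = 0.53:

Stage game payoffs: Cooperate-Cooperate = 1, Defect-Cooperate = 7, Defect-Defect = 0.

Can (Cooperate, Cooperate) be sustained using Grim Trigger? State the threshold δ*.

δ* = 0.8571; since δ = 0.53 < 0.8571, cooperation cannot be sustained

Work:
For Grim Trigger:
Cooperate forever: 1/(1-δ)
Defect then punished: 7 + 0·δ/(1-δ)
Need: 1/(1-δ) ≥ 7 + 0·δ/(1-δ)
Solving: δ ≥ (T-R)/(T-P) = (7-1)/(7-0) = 0.8571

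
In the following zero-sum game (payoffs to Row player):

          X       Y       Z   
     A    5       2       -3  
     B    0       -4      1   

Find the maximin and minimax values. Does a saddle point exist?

Maximin = -3, Minimax = 1, Saddle: False

Work:
Row minimums: [-3, -4] → maximin = -3
Column maximums: [5, 2, 1] → minimax = 1
No saddle point (maximin ≠ minimax). Mixed strategy needed.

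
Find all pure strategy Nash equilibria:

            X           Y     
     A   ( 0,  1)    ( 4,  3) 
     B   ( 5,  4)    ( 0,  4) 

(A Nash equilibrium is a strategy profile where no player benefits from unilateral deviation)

Nash equilibrium: (A, Y), (B, X)

Work:
Best responses:
  P1 vs X: payoffs [0, 5] → best response B (payoff 5)
  P1 vs Y: payoffs [4, 0] → best response A (payoff 4)
  P2 vs A: payoffs [1, 3] → best response Y (payoff 3)
  P2 vs B: payoffs [4, 4] → best response X/Y (payoff 4)
Mutual best responses: (A,Y), (B,X) → Nash equilibria.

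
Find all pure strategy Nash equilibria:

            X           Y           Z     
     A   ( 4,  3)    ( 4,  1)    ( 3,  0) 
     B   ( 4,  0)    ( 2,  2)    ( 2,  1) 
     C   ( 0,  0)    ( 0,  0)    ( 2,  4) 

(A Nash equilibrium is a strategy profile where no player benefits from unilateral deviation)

Nash equilibrium: (A, X)

Work:
Best responses:
  P1 vs X: payoffs [4, 4, 0] → best response A/B (payoff 4)
  P1 vs Y: payoffs [4, 2, 0] → best response A (payoff 4)
  P1 vs Z: payoffs [3, 2, 2] → best response A (payoff 3)
  P2 vs A: payoffs [3, 1, 0] → best response X (payoff 3)
  P2 vs B: payoffs [0, 2, 1] → best response Y (payoff 2)
  P2 vs C: payoffs [0, 0, 4] → best response Z (payoff 4)
Mutual best responses: (A,X) → Nash equilibria.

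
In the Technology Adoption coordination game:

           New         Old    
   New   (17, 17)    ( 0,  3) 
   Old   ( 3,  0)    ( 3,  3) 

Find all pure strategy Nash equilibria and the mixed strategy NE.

Pure NE: (New, New) and (Old, Old); Mixed NE: p = 0.1765, q = 0.1765

Work:
Check pure NE:
(New, New): (17, 17) - no unilateral deviation beneficial
(Old, Old): (3, 3) - no unilateral deviation beneficial
Mixed NE: P1 plays New with p = 0.1765, P2 plays New with q = 0.1765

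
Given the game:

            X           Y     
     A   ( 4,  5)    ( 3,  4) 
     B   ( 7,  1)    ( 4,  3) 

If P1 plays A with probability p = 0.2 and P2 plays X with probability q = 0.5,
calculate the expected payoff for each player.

E[P1] = 5.1, E[P2] = 2.5

Work:
E[P1] = p·q·π₁(A,X) + p·(1-q)·π₁(A,Y) + (1-p)·q·π₁(B,X) + (1-p)·(1-q)·π₁(B,Y)
= 0.2·0.5·4 + 0.2·0.5·3 + 0.8·0.5·7 + 0.8·0.5·4
= 5.1

E[P2] = 2.5 (similar calculation)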